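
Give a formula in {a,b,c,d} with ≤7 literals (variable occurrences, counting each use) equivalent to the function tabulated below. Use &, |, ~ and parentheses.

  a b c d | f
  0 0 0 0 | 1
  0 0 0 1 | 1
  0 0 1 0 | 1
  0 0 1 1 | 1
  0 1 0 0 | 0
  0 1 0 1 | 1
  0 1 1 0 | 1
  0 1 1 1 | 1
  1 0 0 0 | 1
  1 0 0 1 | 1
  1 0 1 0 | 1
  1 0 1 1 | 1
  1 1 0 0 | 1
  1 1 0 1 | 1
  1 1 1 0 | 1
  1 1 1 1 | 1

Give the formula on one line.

((a | (c | d)) | ~b)

  (c | d) = 0111011101110111
  (a | (c | d)) = 0111011111111111
  ~b = 1111000011110000
  ((a | (c | d)) | ~b) = 1111011111111111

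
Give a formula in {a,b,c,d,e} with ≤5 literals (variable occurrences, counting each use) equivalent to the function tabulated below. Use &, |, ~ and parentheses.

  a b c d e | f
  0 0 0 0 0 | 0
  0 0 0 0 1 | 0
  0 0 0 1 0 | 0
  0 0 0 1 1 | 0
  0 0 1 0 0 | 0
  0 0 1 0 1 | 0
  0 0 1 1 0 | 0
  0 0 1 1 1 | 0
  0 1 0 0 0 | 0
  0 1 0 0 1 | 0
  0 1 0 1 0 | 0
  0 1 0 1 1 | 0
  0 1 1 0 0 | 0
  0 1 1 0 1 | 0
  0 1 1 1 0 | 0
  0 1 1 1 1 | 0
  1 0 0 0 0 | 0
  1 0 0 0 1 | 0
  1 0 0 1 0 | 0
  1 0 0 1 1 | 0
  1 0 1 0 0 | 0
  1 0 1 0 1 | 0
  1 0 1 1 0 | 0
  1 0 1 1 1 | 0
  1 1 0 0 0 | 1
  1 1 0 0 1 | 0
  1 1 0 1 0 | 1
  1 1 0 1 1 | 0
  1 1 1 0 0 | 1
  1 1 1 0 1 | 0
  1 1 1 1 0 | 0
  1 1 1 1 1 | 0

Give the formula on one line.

  ~e = 10101010101010101010101010101010
  (~e & b) = 00000000101010100000000010101010
  (a & (~e & b)) = 00000000000000000000000010101010
  ~d = 11001100110011001100110011001100
  ~c = 11110000111100001111000011110000
  (~d | ~c) = 11111100111111001111110011111100
  ((a & (~e & b)) & (~d | ~c)) = 00000000000000000000000010101000

((a & (~e & b)) & (~d | ~c))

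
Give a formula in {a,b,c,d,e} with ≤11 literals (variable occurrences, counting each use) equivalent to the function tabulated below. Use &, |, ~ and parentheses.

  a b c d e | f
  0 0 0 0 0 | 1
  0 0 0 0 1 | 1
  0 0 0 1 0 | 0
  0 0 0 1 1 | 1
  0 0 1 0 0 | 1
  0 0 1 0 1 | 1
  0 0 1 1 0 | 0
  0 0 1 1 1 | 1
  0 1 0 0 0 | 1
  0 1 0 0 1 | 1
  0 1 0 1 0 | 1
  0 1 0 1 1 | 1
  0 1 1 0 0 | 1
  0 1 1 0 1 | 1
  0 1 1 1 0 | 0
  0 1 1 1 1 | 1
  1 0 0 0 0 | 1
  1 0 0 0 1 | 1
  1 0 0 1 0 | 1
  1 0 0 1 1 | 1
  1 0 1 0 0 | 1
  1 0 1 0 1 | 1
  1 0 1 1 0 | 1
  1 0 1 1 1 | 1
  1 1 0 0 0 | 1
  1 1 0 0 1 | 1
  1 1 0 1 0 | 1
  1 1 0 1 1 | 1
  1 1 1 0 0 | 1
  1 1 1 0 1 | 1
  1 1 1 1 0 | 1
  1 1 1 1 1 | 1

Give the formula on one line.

(((a | (d & e)) | (~d & ~a)) | ((~c | (a & d)) & b))

  (d & e) = 00010001000100010001000100010001
  (a | (d & e)) = 00010001000100011111111111111111
  ~d = 11001100110011001100110011001100
  ~a = 11111111111111110000000000000000
  (~d & ~a) = 11001100110011000000000000000000
  ((a | (d & e)) | (~d & ~a)) = 11011101110111011111111111111111
  ~c = 11110000111100001111000011110000
  (a & d) = 00000000000000000011001100110011
  (~c | (a & d)) = 11110000111100001111001111110011
  ((~c | (a & d)) & b) = 00000000111100000000000011110011
  (((a | (d & e)) | (~d & ~a)) | ((~c | (a & d)) & b)) = 11011101111111011111111111111111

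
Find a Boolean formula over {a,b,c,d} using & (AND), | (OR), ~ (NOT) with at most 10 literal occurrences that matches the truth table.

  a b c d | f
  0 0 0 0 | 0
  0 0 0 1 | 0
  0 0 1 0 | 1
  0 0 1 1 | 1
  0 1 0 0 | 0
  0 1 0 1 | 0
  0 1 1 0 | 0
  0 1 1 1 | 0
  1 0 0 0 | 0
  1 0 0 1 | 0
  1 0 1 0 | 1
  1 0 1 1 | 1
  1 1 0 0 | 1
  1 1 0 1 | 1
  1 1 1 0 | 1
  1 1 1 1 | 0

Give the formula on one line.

  ~b = 1111000011110000
  (~b & c) = 0011000000110000
  ~c = 1100110011001100
  (~c & b) = 0000110000001100
  (a & (~c & b)) = 0000000000001100
  ((~b & c) | (a & (~c & b))) = 0011000000111100
  (a & c) = 0000000000110011
  ~d = 1010101010101010
  (~c | ~d) = 1110111011101110
  ((a & c) & (~c | ~d)) = 0000000000100010
  (((~b & c) | (a & (~c & b))) | ((a & c) & (~c | ~d))) = 0011000000111110

(((~b & c) | (a & (~c & b))) | ((a & c) & (~c | ~d)))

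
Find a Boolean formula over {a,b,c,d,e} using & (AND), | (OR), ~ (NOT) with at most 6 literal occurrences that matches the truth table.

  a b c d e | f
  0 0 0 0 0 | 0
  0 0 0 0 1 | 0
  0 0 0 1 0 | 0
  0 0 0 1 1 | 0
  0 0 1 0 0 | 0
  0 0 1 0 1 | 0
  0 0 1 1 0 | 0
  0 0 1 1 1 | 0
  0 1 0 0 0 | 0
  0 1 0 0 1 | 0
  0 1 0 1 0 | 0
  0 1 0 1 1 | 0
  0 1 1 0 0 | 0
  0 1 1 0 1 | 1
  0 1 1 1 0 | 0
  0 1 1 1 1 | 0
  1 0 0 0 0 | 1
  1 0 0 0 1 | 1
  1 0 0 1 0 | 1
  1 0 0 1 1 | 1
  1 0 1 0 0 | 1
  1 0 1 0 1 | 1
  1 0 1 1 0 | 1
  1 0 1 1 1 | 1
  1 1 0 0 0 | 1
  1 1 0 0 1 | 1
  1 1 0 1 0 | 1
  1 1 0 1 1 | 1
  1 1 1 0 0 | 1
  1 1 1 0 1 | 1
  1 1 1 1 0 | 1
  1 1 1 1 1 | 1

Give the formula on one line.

  ~d = 11001100110011001100110011001100
  (c & ~d) = 00001100000011000000110000001100
  (e & (c & ~d)) = 00000100000001000000010000000100
  ((e & (c & ~d)) & b) = 00000000000001000000000000000100
  (((e & (c & ~d)) & b) | a) = 00000000000001001111111111111111

(((e & (c & ~d)) & b) | a)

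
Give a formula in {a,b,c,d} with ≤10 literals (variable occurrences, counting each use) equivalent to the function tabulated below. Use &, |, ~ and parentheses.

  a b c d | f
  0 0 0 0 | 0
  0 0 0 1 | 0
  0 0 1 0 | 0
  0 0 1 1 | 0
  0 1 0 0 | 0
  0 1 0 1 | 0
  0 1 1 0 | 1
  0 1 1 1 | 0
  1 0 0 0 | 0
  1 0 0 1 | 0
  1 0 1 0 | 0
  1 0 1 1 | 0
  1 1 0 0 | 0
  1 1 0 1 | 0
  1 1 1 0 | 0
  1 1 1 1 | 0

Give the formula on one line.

((b & c) & (((a & ~c) | ~a) & (c & ~d)))

  (b & c) = 0000001100000011
  ~c = 1100110011001100
  (a & ~c) = 0000000011001100
  ~a = 1111111100000000
  ((a & ~c) | ~a) = 1111111111001100
  ~d = 1010101010101010
  (c & ~d) = 0010001000100010
  (((a & ~c) | ~a) & (c & ~d)) = 0010001000000000
  ((b & c) & (((a & ~c) | ~a) & (c & ~d))) = 0000001000000000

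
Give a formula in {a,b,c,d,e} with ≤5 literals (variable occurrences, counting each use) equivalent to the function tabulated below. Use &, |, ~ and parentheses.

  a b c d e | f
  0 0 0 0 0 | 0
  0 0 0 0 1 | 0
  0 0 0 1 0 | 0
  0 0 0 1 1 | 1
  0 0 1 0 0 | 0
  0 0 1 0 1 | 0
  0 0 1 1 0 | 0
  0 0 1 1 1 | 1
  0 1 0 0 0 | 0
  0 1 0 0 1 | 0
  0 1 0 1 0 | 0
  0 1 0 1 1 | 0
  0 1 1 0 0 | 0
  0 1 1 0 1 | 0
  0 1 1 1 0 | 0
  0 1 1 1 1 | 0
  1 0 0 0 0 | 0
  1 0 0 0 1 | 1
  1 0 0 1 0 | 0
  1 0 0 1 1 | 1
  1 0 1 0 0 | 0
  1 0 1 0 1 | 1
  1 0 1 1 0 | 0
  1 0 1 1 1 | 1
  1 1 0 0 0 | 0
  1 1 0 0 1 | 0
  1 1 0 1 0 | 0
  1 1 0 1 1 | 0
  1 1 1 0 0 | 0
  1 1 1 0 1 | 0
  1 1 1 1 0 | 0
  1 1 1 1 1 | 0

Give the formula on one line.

  ~b = 11111111000000001111111100000000
  (e & ~b) = 01010101000000000101010100000000
  (b | d) = 00110011111111110011001111111111
  ((b | d) | a) = 00110011111111111111111111111111
  ((e & ~b) & ((b | d) | a)) = 00010001000000000101010100000000

((e & ~b) & ((b | d) | a))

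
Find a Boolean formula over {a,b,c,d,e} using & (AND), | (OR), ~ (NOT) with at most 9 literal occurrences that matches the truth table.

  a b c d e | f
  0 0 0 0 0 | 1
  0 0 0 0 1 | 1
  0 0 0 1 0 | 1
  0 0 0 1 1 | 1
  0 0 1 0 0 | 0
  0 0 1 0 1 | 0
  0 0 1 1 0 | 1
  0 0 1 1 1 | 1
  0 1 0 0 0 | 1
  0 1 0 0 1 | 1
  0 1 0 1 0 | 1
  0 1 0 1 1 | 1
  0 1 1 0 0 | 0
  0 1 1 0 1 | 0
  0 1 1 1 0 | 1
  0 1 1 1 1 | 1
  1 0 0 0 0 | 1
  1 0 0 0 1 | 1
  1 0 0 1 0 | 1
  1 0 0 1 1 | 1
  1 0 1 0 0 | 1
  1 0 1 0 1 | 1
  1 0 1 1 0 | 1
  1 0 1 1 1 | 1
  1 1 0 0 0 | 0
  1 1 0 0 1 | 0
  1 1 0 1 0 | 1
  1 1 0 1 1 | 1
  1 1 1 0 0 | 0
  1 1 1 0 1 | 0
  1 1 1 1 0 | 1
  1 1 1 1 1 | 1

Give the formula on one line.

  ~b = 11111111000000001111111100000000
  (b | a) = 00000000111111111111111111111111
  (~b & (b | a)) = 00000000000000001111111100000000
  ((~b & (b | a)) | d) = 00110011001100111111111100110011
  ~c = 11110000111100001111000011110000
  ~a = 11111111111111110000000000000000
  ~d = 11001100110011001100110011001100
  (~d | a) = 11001100110011001111111111111111
  (~a & (~d | a)) = 11001100110011000000000000000000
  (~c & (~a & (~d | a))) = 11000000110000000000000000000000
  (((~b & (b | a)) | d) | (~c & (~a & (~d | a)))) = 11110011111100111111111100110011

(((~b & (b | a)) | d) | (~c & (~a & (~d | a))))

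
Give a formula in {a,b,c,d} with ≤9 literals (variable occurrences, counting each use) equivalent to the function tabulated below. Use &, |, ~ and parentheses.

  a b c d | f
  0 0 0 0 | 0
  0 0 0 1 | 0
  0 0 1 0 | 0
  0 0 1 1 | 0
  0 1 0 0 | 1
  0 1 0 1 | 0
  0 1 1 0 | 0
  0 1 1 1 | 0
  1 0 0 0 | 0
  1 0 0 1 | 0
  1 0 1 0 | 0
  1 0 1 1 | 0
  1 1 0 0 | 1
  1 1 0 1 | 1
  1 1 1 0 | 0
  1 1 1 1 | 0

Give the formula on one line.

((b & ~c) & (((c & ~a) | ~d) | ((d & (c | b)) & a)))

  ~c = 1100110011001100
  (b & ~c) = 0000110000001100
  ~a = 1111111100000000
  (c & ~a) = 0011001100000000
  ~d = 1010101010101010
  ((c & ~a) | ~d) = 1011101110101010
  (c | b) = 0011111100111111
  (d & (c | b)) = 0001010100010101
  ((d & (c | b)) & a) = 0000000000010101
  (((c & ~a) | ~d) | ((d & (c | b)) & a)) = 1011101110111111
  ((b & ~c) & (((c & ~a) | ~d) | ((d & (c | b)) & a))) = 0000100000001100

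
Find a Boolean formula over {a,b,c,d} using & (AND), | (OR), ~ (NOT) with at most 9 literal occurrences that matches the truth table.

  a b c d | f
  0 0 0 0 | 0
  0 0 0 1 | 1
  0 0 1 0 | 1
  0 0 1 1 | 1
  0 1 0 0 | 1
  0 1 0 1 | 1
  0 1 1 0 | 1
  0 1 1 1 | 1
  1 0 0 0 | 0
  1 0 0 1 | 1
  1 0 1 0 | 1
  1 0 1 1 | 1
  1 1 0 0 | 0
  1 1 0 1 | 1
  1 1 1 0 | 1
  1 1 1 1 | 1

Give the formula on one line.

((((~a & b) | c) | ((d & (b | a)) & b)) | d)

  ~a = 1111111100000000
  (~a & b) = 0000111100000000
  ((~a & b) | c) = 0011111100110011
  (b | a) = 0000111111111111
  (d & (b | a)) = 0000010101010101
  ((d & (b | a)) & b) = 0000010100000101
  (((~a & b) | c) | ((d & (b | a)) & b)) = 0011111100110111
  ((((~a & b) | c) | ((d & (b | a)) & b)) | d) = 0111111101110111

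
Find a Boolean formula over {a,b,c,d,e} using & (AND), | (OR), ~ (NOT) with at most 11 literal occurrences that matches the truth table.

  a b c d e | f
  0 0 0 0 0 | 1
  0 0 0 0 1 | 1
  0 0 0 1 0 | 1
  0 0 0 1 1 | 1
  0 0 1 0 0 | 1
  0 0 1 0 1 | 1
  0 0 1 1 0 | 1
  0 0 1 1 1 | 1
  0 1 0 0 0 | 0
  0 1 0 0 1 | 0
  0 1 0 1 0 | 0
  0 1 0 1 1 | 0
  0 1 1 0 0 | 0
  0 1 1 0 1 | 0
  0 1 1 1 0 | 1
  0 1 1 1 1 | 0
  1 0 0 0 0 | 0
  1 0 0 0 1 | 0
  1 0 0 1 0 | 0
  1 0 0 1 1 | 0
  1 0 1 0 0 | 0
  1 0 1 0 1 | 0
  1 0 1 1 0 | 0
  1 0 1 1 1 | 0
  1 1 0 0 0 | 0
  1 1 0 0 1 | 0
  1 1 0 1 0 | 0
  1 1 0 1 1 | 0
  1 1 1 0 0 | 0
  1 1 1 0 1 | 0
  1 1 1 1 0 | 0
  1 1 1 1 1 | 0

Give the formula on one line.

(((~e & d) & ((~d | ~a) & ((~c | ~e) & c))) | (~a & ~b))

  ~e = 10101010101010101010101010101010
  (~e & d) = 00100010001000100010001000100010
  ~d = 11001100110011001100110011001100
  ~a = 11111111111111110000000000000000
  (~d | ~a) = 11111111111111111100110011001100
  ~c = 11110000111100001111000011110000
  (~c | ~e) = 11111010111110101111101011111010
  ((~c | ~e) & c) = 00001010000010100000101000001010
  ((~d | ~a) & ((~c | ~e) & c)) = 00001010000010100000100000001000
  ((~e & d) & ((~d | ~a) & ((~c | ~e) & c))) = 00000010000000100000000000000000
  ~b = 11111111000000001111111100000000
  (~a & ~b) = 11111111000000000000000000000000
  (((~e & d) & ((~d | ~a) & ((~c | ~e) & c))) | (~a & ~b)) = 11111111000000100000000000000000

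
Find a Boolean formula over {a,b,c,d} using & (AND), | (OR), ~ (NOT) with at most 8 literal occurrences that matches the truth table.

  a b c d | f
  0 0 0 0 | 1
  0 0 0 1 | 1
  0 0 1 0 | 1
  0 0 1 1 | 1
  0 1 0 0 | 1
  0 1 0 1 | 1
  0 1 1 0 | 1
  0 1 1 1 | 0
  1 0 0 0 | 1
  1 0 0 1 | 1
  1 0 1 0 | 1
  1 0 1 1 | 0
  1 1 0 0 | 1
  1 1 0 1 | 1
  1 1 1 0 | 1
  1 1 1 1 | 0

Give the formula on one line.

  ~d = 1010101010101010
  ~c = 1100110011001100
  ~b = 1111000011110000
  ~a = 1111111100000000
  (~b & ~a) = 1111000000000000
  (c | ~b) = 1111001111110011
  (d & (c | ~b)) = 0101000101010001
  ((~b & ~a) & (d & (c | ~b))) = 0101000000000000
  (~c | ((~b & ~a) & (d & (c | ~b)))) = 1101110011001100
  (~d | (~c | ((~b & ~a) & (d & (c | ~b))))) = 1111111011101110

(~d | (~c | ((~b & ~a) & (d & (c | ~b)))))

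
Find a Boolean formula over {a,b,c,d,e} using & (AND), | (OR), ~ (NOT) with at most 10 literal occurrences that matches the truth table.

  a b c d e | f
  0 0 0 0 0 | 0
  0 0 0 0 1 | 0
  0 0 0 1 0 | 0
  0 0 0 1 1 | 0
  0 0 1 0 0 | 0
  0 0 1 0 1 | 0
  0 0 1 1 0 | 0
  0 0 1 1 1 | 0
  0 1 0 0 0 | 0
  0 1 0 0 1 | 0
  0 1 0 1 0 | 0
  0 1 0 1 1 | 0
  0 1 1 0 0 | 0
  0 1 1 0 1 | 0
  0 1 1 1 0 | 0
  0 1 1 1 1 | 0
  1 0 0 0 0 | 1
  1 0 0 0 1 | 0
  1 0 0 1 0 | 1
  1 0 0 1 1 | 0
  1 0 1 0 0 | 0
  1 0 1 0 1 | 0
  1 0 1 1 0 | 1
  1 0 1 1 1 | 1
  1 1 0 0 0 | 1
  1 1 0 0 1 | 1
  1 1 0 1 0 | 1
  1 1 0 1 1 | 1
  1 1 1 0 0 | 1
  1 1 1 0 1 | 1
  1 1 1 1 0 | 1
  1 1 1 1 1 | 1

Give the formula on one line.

  ~e = 10101010101010101010101010101010
  ~c = 11110000111100001111000011110000
  (~e & ~c) = 10100000101000001010000010100000
  (c & d) = 00000011000000110000001100000011
  (e | c) = 01011111010111110101111101011111
  (b & (e | c)) = 00000000010111110000000001011111
  ((c & d) | (b & (e | c))) = 00000011010111110000001101011111
  (a & ((c & d) | (b & (e | c)))) = 00000000000000000000001101011111
  ((~e & ~c) | (a & ((c & d) | (b & (e | c))))) = 10100000101000001010001111111111
  (((~e & ~c) | (a & ((c & d) | (b & (e | c))))) & a) = 00000000000000001010001111111111

(((~e & ~c) | (a & ((c & d) | (b & (e | c))))) & a)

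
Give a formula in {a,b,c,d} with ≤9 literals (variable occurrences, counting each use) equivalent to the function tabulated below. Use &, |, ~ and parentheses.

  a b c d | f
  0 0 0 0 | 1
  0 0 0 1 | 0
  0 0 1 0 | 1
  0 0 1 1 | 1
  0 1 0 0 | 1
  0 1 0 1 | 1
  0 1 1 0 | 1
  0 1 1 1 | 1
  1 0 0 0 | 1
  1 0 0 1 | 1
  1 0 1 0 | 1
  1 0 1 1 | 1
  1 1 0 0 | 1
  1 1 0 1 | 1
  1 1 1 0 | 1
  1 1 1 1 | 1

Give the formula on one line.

(((b | a) | (~d & (c | ~b))) | c)

  (b | a) = 0000111111111111
  ~d = 1010101010101010
  ~b = 1111000011110000
  (c | ~b) = 1111001111110011
  (~d & (c | ~b)) = 1010001010100010
  ((b | a) | (~d & (c | ~b))) = 1010111111111111
  (((b | a) | (~d & (c | ~b))) | c) = 1011111111111111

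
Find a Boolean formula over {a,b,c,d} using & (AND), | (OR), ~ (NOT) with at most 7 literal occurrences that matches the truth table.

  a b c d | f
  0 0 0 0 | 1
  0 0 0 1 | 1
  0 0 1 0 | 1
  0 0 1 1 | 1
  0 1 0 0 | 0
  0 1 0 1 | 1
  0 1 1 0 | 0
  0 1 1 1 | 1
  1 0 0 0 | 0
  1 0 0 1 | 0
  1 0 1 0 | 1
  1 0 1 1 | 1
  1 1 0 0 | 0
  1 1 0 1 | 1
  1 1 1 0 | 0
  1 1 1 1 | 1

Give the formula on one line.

(((c | b) & d) | ((d | ~b) & (c | ~a)))

  (c | b) = 0011111100111111
  ((c | b) & d) = 0001010100010101
  ~b = 1111000011110000
  (d | ~b) = 1111010111110101
  ~a = 1111111100000000
  (c | ~a) = 1111111100110011
  ((d | ~b) & (c | ~a)) = 1111010100110001
  (((c | b) & d) | ((d | ~b) & (c | ~a))) = 1111010100110101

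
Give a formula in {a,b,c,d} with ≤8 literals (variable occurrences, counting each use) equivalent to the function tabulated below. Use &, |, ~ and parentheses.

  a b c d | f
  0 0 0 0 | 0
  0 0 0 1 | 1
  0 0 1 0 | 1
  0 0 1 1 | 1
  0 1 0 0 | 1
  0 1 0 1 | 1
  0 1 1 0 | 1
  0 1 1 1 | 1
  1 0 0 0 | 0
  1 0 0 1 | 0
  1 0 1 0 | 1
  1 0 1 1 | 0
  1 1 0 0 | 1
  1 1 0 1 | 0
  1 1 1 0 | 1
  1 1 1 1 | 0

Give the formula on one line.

  ~a = 1111111100000000
  ~d = 1010101010101010
  (~a | ~d) = 1111111110101010
  (b | c) = 0011111100111111
  (d | (b | c)) = 0111111101111111
  ((~a | ~d) & (d | (b | c))) = 0111111100101010

((~a | ~d) & (d | (b | c)))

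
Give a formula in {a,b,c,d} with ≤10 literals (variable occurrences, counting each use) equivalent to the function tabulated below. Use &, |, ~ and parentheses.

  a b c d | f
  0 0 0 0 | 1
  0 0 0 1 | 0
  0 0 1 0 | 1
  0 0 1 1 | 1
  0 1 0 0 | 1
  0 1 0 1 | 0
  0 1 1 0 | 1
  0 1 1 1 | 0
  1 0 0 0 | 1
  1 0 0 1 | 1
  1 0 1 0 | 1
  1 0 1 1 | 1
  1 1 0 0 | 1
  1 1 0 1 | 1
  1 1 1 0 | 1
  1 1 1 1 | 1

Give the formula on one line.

  ~b = 1111000011110000
  ~a = 1111111100000000
  (~b | ~a) = 1111111111110000
  (c & (~b | ~a)) = 0011001100110000
  ((c & (~b | ~a)) & ~b) = 0011000000110000
  (d & a) = 0000000001010101
  ~d = 1010101010101010
  ((d & a) | ~d) = 1010101011111111
  (((c & (~b | ~a)) & ~b) | ((d & a) | ~d)) = 1011101011111111

(((c & (~b | ~a)) & ~b) | ((d & a) | ~d))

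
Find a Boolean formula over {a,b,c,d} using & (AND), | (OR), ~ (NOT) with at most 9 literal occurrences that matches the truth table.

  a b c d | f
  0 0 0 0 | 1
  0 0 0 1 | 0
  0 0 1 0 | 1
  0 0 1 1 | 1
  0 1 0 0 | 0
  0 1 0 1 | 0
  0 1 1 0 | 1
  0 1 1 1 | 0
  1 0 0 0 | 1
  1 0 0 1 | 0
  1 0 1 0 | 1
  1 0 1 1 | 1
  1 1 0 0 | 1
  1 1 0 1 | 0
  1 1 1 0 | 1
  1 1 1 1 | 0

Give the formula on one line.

  ~b = 1111000011110000
  (~b & c) = 0011000000110000
  ~d = 1010101010101010
  (~b | a) = 1111000011111111
  (c | (~b | a)) = 1111001111111111
  (~d & (c | (~b | a))) = 1010001010101010
  ((~b & c) | (~d & (c | (~b | a)))) = 1011001010111010

((~b & c) | (~d & (c | (~b | a))))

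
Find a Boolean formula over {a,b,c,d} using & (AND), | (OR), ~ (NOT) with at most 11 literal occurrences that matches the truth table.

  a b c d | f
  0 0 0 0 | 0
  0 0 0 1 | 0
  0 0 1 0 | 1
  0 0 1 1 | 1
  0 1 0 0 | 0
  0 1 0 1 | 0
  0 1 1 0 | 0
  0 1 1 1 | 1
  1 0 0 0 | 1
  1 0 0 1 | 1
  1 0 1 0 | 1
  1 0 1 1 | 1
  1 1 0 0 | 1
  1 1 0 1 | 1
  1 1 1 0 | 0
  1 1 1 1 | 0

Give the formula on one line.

  ~b = 1111000011110000
  ~a = 1111111100000000
  (~b | ~a) = 1111111111110000
  (c & (~b | ~a)) = 0011001100110000
  (~b | a) = 1111000011111111
  (d | (~b | a)) = 1111010111111111
  ((c & (~b | ~a)) & (d | (~b | a))) = 0011000100110000
  ~c = 1100110011001100
  (~c & a) = 0000000011001100
  (((c & (~b | ~a)) & (d | (~b | a))) | (~c & a)) = 0011000111111100

(((c & (~b | ~a)) & (d | (~b | a))) | (~c & a))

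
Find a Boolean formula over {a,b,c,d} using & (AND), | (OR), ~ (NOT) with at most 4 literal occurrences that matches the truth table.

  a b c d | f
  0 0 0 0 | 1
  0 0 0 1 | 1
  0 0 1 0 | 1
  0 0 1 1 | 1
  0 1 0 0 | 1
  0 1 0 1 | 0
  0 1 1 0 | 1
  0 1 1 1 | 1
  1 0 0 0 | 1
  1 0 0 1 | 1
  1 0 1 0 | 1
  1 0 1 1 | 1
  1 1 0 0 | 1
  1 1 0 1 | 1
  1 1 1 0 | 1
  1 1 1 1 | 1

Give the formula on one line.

((~d | a) | (~b | c))

  ~d = 1010101010101010
  (~d | a) = 1010101011111111
  ~b = 1111000011110000
  (~b | c) = 1111001111110011
  ((~d | a) | (~b | c)) = 1111101111111111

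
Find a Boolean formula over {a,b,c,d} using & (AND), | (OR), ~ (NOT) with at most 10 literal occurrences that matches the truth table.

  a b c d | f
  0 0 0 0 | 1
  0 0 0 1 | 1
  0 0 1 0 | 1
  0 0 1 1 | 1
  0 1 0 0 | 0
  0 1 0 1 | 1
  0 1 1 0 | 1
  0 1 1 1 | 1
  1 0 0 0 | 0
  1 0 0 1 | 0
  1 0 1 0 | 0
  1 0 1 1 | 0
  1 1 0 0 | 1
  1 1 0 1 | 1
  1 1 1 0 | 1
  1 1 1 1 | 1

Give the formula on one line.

  ~a = 1111111100000000
  ~b = 1111000011110000
  (c | d) = 0111011101110111
  (~b | (c | d)) = 1111011111110111
  (~a & (~b | (c | d))) = 1111011100000000
  (a & b) = 0000000000001111
  (~a & c) = 0011001100000000
  ((a & b) | (~a & c)) = 0011001100001111
  ((~a & (~b | (c | d))) | ((a & b) | (~a & c))) = 1111011100001111

((~a & (~b | (c | d))) | ((a & b) | (~a & c)))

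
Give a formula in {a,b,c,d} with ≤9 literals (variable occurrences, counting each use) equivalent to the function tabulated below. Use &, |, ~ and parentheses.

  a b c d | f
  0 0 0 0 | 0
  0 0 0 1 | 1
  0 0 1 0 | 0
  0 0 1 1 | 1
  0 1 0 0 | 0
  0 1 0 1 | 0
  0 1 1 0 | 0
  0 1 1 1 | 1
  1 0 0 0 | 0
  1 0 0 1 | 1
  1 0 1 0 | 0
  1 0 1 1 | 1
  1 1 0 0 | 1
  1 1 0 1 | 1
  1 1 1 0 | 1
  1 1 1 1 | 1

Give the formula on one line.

  ~b = 1111000011110000
  (a | ~b) = 1111000011111111
  (b & (a | ~b)) = 0000000000001111
  (c | ~b) = 1111001111110011
  (d & (c | ~b)) = 0101000101010001
  ((b & (a | ~b)) | (d & (c | ~b))) = 0101000101011111

((b & (a | ~b)) | (d & (c | ~b)))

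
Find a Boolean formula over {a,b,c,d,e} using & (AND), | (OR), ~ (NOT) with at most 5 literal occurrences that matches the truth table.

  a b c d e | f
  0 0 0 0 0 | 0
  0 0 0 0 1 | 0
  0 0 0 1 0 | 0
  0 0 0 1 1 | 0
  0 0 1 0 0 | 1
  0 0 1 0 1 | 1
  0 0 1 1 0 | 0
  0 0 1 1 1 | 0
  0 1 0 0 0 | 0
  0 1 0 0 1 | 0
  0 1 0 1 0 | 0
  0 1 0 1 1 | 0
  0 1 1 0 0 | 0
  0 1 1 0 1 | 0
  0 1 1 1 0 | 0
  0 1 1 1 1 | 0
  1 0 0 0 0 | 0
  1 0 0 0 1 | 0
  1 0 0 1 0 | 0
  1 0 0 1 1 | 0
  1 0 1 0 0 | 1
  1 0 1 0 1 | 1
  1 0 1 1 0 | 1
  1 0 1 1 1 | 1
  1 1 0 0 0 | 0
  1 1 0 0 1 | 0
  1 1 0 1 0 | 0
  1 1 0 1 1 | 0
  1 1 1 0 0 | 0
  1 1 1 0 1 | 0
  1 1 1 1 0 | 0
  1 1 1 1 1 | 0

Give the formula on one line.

((c & ~b) & (~d | a))

  ~b = 11111111000000001111111100000000
  (c & ~b) = 00001111000000000000111100000000
  ~d = 11001100110011001100110011001100
  (~d | a) = 11001100110011001111111111111111
  ((c & ~b) & (~d | a)) = 00001100000000000000111100000000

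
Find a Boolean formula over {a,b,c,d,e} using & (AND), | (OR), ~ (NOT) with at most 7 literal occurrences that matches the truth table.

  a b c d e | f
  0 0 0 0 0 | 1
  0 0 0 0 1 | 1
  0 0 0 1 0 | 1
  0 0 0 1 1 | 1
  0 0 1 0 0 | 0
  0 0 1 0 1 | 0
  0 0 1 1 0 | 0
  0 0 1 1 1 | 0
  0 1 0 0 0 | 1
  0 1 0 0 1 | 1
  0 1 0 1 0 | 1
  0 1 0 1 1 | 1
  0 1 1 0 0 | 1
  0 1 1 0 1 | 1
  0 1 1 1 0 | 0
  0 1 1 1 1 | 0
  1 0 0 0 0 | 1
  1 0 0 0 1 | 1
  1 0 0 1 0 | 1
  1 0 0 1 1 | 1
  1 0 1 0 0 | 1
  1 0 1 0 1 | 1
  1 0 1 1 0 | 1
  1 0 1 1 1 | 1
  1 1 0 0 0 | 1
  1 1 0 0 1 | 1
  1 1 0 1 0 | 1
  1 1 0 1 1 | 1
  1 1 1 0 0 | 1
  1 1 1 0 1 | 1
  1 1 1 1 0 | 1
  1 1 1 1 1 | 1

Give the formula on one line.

((b & ~d) | (~c | a))

  ~d = 11001100110011001100110011001100
  (b & ~d) = 00000000110011000000000011001100
  ~c = 11110000111100001111000011110000
  (~c | a) = 11110000111100001111111111111111
  ((b & ~d) | (~c | a)) = 11110000111111001111111111111111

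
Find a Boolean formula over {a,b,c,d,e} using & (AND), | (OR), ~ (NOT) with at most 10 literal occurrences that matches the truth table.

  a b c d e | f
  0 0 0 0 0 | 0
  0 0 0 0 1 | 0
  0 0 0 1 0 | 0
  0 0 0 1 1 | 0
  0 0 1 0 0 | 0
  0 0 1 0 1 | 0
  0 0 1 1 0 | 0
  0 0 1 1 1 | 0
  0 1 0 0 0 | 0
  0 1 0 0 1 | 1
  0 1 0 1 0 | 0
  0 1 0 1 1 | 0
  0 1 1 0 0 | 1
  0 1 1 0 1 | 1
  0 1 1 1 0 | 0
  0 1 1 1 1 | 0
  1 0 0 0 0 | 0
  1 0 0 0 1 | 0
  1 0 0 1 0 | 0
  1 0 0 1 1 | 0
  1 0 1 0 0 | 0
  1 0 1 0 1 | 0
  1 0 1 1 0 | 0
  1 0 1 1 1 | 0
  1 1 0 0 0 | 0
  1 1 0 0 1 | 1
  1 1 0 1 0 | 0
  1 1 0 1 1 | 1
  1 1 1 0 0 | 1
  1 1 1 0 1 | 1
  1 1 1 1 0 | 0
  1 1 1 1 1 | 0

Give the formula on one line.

  ~d = 11001100110011001100110011001100
  ~c = 11110000111100001111000011110000
  (b & a) = 00000000000000000000000011111111
  (~d | (b & a)) = 11001100110011001100110011111111
  (~c & (~d | (b & a))) = 11000000110000001100000011110000
  (~d | (~c & (~d | (b & a)))) = 11001100110011001100110011111100
  (c | e) = 01011111010111110101111101011111
  ((c | e) & b) = 00000000010111110000000001011111
  ((~d | (~c & (~d | (b & a)))) & ((c | e) & b)) = 00000000010011000000000001011100

((~d | (~c & (~d | (b & a)))) & ((c | e) & b))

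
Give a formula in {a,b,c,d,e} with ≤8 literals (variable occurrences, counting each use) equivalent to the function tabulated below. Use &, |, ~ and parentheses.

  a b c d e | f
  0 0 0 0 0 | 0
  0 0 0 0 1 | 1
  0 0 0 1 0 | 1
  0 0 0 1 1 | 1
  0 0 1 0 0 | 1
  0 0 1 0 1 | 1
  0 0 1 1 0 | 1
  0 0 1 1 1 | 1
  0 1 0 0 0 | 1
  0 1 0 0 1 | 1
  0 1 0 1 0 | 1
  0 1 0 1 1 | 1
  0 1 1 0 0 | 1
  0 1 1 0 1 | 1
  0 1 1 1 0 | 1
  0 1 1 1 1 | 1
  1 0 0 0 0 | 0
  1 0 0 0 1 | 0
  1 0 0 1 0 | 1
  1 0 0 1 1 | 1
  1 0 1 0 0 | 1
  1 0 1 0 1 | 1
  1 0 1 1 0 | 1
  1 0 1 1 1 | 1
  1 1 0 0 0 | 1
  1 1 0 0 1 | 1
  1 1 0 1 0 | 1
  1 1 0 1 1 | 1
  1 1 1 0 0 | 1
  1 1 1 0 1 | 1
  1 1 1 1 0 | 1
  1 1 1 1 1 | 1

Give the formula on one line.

((d & ~e) | ((b | c) | ((~a | d) & e)))

  ~e = 10101010101010101010101010101010
  (d & ~e) = 00100010001000100010001000100010
  (b | c) = 00001111111111110000111111111111
  ~a = 11111111111111110000000000000000
  (~a | d) = 11111111111111110011001100110011
  ((~a | d) & e) = 01010101010101010001000100010001
  ((b | c) | ((~a | d) & e)) = 01011111111111110001111111111111
  ((d & ~e) | ((b | c) | ((~a | d) & e))) = 01111111111111110011111111111111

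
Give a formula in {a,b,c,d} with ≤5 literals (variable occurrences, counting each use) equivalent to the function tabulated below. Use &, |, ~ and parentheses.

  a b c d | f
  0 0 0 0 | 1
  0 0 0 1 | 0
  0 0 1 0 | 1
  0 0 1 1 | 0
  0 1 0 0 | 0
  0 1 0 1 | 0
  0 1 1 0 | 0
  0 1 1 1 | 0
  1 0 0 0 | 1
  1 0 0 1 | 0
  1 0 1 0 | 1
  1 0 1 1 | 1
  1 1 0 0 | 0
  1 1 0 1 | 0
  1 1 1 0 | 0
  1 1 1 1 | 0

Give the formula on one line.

((~d | (a & c)) & ~b)

  ~d = 1010101010101010
  (a & c) = 0000000000110011
  (~d | (a & c)) = 1010101010111011
  ~b = 1111000011110000
  ((~d | (a & c)) & ~b) = 1010000010110000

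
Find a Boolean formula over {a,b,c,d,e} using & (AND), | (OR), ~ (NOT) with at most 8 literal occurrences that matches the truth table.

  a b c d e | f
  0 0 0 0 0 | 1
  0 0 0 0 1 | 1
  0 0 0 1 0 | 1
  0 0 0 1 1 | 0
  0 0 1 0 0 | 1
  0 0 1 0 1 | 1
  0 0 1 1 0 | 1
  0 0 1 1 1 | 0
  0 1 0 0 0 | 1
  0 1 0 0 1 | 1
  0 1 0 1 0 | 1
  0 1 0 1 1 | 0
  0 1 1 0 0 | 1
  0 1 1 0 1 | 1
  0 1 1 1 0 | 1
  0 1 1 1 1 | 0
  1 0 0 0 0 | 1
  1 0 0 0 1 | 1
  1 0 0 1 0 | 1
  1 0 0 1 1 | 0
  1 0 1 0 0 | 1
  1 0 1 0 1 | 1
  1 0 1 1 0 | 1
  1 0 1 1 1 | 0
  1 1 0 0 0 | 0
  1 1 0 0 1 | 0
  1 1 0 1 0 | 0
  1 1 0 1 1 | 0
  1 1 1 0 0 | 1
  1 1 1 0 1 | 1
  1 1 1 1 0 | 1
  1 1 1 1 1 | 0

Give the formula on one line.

  ~d = 11001100110011001100110011001100
  ~e = 10101010101010101010101010101010
  (~d | ~e) = 11101110111011101110111011101110
  ~a = 11111111111111110000000000000000
  ~b = 11111111000000001111111100000000
  (~b | c) = 11111111000011111111111100001111
  (~a | (~b | c)) = 11111111111111111111111100001111
  ((~d | ~e) & (~a | (~b | c))) = 11101110111011101110111000001110

((~d | ~e) & (~a | (~b | c)))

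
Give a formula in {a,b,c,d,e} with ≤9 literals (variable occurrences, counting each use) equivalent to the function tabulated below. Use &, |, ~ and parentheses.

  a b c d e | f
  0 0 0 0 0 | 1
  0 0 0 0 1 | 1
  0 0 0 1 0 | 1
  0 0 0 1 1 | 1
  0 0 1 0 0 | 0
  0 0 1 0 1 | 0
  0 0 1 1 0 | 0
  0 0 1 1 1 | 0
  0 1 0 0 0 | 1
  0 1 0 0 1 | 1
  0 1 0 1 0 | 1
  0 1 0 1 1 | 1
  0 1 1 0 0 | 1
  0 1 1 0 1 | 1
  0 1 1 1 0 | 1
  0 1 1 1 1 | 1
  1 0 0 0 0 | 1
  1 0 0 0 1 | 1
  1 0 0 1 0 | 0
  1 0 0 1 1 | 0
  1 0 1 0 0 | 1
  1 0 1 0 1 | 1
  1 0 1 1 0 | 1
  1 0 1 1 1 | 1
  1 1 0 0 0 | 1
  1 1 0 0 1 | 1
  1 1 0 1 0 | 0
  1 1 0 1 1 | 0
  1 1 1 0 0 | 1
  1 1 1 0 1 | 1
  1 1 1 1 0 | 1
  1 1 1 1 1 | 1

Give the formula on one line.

(((b | a) | ~c) & (((a | d) & ~a) | (c | ~d)))

  (b | a) = 00000000111111111111111111111111
  ~c = 11110000111100001111000011110000
  ((b | a) | ~c) = 11110000111111111111111111111111
  (a | d) = 00110011001100111111111111111111
  ~a = 11111111111111110000000000000000
  ((a | d) & ~a) = 00110011001100110000000000000000
  ~d = 11001100110011001100110011001100
  (c | ~d) = 11001111110011111100111111001111
  (((a | d) & ~a) | (c | ~d)) = 11111111111111111100111111001111
  (((b | a) | ~c) & (((a | d) & ~a) | (c | ~d))) = 11110000111111111100111111001111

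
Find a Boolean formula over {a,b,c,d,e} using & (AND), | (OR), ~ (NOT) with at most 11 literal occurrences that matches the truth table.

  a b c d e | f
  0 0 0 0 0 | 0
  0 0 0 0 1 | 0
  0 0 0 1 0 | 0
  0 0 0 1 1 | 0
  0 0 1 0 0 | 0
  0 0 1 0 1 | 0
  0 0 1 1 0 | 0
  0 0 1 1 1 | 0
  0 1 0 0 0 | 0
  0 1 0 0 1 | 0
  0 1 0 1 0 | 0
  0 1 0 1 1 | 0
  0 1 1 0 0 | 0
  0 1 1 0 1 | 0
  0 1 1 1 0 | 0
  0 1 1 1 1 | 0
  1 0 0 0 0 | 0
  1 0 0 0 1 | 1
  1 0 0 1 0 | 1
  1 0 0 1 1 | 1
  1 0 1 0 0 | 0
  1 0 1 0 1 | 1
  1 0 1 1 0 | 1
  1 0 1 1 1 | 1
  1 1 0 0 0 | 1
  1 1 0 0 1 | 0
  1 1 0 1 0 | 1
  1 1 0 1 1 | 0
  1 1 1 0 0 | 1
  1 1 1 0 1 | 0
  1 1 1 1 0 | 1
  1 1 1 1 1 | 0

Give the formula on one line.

(((~b & e) | ~e) & (a & (b | (a & (e | d)))))

  ~b = 11111111000000001111111100000000
  (~b & e) = 01010101000000000101010100000000
  ~e = 10101010101010101010101010101010
  ((~b & e) | ~e) = 11111111101010101111111110101010
  (e | d) = 01110111011101110111011101110111
  (a & (e | d)) = 00000000000000000111011101110111
  (b | (a & (e | d))) = 00000000111111110111011111111111
  (a & (b | (a & (e | d)))) = 00000000000000000111011111111111
  (((~b & e) | ~e) & (a & (b | (a & (e | d))))) = 00000000000000000111011110101010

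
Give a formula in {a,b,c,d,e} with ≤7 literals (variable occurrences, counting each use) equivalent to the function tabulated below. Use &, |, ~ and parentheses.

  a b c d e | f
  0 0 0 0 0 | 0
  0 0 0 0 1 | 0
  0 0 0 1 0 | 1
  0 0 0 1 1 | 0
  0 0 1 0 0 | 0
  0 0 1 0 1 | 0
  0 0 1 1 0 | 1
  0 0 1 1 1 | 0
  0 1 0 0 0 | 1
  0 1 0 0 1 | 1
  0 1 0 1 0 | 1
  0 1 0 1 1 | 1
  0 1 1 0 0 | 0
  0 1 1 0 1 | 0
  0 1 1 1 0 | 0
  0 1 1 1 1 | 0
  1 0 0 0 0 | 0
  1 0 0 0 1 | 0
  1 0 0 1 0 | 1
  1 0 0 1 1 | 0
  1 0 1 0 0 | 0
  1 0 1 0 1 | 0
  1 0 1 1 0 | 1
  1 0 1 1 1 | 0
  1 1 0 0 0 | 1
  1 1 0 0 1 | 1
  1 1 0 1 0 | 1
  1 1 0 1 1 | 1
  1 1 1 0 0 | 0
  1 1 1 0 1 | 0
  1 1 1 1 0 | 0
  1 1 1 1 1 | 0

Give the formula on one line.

((~c & b) | (d & (~b & (~d | ~e))))

  ~c = 11110000111100001111000011110000
  (~c & b) = 00000000111100000000000011110000
  ~b = 11111111000000001111111100000000
  ~d = 11001100110011001100110011001100
  ~e = 10101010101010101010101010101010
  (~d | ~e) = 11101110111011101110111011101110
  (~b & (~d | ~e)) = 11101110000000001110111000000000
  (d & (~b & (~d | ~e))) = 00100010000000000010001000000000
  ((~c & b) | (d & (~b & (~d | ~e)))) = 00100010111100000010001011110000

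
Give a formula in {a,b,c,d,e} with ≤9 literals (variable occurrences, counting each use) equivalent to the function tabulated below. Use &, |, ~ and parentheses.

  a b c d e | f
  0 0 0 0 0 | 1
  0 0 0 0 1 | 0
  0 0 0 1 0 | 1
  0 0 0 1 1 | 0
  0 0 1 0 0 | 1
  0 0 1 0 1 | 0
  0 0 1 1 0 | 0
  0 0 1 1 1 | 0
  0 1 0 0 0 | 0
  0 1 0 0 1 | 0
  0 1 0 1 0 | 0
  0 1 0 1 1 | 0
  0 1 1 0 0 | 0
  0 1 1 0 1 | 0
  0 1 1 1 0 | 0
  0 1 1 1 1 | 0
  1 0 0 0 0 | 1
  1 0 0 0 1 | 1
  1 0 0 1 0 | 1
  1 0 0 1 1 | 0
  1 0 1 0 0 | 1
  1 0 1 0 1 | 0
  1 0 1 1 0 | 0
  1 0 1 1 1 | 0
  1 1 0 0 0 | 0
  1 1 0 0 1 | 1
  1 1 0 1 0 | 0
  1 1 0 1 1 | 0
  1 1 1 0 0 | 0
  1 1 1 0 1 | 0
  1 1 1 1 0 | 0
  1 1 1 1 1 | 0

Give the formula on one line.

(((~e & ((~c | e) | ~d)) & ~b) | ((e & (~c & a)) & ~d))

  ~e = 10101010101010101010101010101010
  ~c = 11110000111100001111000011110000
  (~c | e) = 11110101111101011111010111110101
  ~d = 11001100110011001100110011001100
  ((~c | e) | ~d) = 11111101111111011111110111111101
  (~e & ((~c | e) | ~d)) = 10101000101010001010100010101000
  ~b = 11111111000000001111111100000000
  ((~e & ((~c | e) | ~d)) & ~b) = 10101000000000001010100000000000
  (~c & a) = 00000000000000001111000011110000
  (e & (~c & a)) = 00000000000000000101000001010000
  ((e & (~c & a)) & ~d) = 00000000000000000100000001000000
  (((~e & ((~c | e) | ~d)) & ~b) | ((e & (~c & a)) & ~d)) = 10101000000000001110100001000000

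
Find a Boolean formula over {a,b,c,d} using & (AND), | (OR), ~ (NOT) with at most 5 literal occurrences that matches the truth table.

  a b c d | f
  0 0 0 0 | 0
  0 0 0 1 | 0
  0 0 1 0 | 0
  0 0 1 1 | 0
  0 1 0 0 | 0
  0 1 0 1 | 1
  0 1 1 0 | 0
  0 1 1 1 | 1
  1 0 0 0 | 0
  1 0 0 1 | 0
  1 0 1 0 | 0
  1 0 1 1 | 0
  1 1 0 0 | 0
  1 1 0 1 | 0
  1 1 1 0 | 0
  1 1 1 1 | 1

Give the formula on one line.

((b & d) & (~a | c))

  (b & d) = 0000010100000101
  ~a = 1111111100000000
  (~a | c) = 1111111100110011
  ((b & d) & (~a | c)) = 0000010100000001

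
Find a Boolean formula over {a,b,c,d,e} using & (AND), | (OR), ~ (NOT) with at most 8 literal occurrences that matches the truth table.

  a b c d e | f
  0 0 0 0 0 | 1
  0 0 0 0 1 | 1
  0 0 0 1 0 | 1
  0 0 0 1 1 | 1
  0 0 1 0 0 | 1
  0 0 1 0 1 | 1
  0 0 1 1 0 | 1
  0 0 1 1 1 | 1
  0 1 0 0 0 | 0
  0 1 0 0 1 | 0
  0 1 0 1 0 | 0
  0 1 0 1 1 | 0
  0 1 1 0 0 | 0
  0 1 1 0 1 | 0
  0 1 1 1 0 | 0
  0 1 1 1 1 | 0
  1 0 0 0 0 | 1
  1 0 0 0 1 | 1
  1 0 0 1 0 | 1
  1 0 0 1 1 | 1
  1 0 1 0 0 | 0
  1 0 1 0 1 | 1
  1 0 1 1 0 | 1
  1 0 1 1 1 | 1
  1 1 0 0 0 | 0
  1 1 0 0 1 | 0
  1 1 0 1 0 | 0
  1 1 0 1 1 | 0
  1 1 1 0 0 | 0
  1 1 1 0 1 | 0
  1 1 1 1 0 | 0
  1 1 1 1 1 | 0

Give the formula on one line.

(((d | ~c) | (~d & (~a | e))) & ~b)

  ~c = 11110000111100001111000011110000
  (d | ~c) = 11110011111100111111001111110011
  ~d = 11001100110011001100110011001100
  ~a = 11111111111111110000000000000000
  (~a | e) = 11111111111111110101010101010101
  (~d & (~a | e)) = 11001100110011000100010001000100
  ((d | ~c) | (~d & (~a | e))) = 11111111111111111111011111110111
  ~b = 11111111000000001111111100000000
  (((d | ~c) | (~d & (~a | e))) & ~b) = 11111111000000001111011100000000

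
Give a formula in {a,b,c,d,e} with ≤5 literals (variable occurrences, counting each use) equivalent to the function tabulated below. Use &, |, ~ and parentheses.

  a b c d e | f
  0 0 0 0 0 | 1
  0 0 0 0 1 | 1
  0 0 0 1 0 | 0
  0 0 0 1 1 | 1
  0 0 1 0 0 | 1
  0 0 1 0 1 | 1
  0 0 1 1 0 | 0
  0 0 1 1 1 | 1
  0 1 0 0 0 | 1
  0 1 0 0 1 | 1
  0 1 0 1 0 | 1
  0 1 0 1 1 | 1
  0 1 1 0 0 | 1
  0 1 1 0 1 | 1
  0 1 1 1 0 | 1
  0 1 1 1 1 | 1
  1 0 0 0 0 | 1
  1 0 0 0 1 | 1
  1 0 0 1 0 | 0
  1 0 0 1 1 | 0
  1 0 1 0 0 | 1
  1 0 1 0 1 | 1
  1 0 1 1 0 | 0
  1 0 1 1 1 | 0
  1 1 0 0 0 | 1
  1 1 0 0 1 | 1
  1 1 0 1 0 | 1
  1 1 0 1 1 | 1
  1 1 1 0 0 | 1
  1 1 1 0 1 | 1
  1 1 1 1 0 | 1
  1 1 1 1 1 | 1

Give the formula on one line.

((~d | b) | ((~b & ~a) & e))

  ~d = 11001100110011001100110011001100
  (~d | b) = 11001100111111111100110011111111
  ~b = 11111111000000001111111100000000
  ~a = 11111111111111110000000000000000
  (~b & ~a) = 11111111000000000000000000000000
  ((~b & ~a) & e) = 01010101000000000000000000000000
  ((~d | b) | ((~b & ~a) & e)) = 11011101111111111100110011111111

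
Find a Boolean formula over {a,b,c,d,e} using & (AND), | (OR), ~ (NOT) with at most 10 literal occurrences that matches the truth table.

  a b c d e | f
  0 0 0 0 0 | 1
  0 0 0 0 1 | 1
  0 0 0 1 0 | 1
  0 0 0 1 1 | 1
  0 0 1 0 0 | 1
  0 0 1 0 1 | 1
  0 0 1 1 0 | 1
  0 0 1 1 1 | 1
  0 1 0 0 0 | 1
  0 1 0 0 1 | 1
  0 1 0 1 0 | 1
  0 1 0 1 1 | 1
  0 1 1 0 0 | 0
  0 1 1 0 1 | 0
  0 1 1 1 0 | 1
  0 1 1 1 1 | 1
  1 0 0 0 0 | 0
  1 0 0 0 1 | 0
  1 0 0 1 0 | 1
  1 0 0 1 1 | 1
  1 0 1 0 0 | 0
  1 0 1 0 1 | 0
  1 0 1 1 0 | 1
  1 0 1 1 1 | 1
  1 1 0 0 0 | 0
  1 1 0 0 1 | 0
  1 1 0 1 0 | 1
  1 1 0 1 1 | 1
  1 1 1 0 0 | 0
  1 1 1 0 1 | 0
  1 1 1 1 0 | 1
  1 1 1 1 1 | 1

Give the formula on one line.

((~a & ((~b | a) | (d | ~c))) | (d & a))

  ~a = 11111111111111110000000000000000
  ~b = 11111111000000001111111100000000
  (~b | a) = 11111111000000001111111111111111
  ~c = 11110000111100001111000011110000
  (d | ~c) = 11110011111100111111001111110011
  ((~b | a) | (d | ~c)) = 11111111111100111111111111111111
  (~a & ((~b | a) | (d | ~c))) = 11111111111100110000000000000000
  (d & a) = 00000000000000000011001100110011
  ((~a & ((~b | a) | (d | ~c))) | (d & a)) = 11111111111100110011001100110011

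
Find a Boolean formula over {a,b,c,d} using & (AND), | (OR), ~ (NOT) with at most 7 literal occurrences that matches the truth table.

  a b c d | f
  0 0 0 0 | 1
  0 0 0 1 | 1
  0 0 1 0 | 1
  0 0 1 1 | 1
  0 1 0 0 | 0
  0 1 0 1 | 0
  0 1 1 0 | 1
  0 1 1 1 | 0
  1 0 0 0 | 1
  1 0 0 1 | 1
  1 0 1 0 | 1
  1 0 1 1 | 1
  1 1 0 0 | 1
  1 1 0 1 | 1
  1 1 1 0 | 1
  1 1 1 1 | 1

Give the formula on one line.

  ~b = 1111000011110000
  (~b | a) = 1111000011111111
  ~d = 1010101010101010
  (~b | c) = 1111001111110011
  (~d & (~b | c)) = 1010001010100010
  ((~b | a) | (~d & (~b | c))) = 1111001011111111

((~b | a) | (~d & (~b | c)))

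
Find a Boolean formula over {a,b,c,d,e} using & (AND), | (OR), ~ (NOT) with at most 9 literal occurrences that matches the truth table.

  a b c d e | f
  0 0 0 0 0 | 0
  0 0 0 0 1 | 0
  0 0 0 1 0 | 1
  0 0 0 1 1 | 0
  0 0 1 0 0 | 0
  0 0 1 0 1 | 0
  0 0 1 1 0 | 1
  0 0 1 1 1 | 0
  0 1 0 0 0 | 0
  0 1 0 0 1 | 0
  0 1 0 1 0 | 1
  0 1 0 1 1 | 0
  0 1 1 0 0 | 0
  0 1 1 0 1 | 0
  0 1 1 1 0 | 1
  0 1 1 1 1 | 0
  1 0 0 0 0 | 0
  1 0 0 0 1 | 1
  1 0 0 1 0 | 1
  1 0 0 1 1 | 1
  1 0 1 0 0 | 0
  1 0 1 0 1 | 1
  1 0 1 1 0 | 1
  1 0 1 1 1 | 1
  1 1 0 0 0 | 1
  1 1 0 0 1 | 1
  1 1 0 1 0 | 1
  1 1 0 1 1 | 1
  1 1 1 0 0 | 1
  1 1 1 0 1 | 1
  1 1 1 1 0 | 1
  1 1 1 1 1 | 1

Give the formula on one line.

((a & ((d | b) | (d | (e & a)))) | (d & ~e))

  (d | b) = 00110011111111110011001111111111
  (e & a) = 00000000000000000101010101010101
  (d | (e & a)) = 00110011001100110111011101110111
  ((d | b) | (d | (e & a))) = 00110011111111110111011111111111
  (a & ((d | b) | (d | (e & a)))) = 00000000000000000111011111111111
  ~e = 10101010101010101010101010101010
  (d & ~e) = 00100010001000100010001000100010
  ((a & ((d | b) | (d | (e & a)))) | (d & ~e)) = 00100010001000100111011111111111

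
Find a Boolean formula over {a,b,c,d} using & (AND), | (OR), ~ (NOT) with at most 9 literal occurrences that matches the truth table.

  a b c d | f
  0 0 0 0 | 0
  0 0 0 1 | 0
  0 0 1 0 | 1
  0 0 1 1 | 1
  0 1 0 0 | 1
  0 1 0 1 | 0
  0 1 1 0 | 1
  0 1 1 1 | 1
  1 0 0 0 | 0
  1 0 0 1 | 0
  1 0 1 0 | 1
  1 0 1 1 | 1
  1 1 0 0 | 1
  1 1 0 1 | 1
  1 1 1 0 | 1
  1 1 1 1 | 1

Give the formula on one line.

  (b | c) = 0011111100111111
  ~d = 1010101010101010
  (a | ~d) = 1010101011111111
  ((b | c) & (a | ~d)) = 0010101000111111
  ~c = 1100110011001100
  (~c & b) = 0000110000001100
  ~a = 1111111100000000
  ((~c & b) | ~a) = 1111111100001100
  (((~c & b) | ~a) | ~d) = 1111111110101110
  ((((~c & b) | ~a) | ~d) & c) = 0011001100100010
  (((b | c) & (a | ~d)) | ((((~c & b) | ~a) | ~d) & c)) = 0011101100111111

(((b | c) & (a | ~d)) | ((((~c & b) | ~a) | ~d) & c))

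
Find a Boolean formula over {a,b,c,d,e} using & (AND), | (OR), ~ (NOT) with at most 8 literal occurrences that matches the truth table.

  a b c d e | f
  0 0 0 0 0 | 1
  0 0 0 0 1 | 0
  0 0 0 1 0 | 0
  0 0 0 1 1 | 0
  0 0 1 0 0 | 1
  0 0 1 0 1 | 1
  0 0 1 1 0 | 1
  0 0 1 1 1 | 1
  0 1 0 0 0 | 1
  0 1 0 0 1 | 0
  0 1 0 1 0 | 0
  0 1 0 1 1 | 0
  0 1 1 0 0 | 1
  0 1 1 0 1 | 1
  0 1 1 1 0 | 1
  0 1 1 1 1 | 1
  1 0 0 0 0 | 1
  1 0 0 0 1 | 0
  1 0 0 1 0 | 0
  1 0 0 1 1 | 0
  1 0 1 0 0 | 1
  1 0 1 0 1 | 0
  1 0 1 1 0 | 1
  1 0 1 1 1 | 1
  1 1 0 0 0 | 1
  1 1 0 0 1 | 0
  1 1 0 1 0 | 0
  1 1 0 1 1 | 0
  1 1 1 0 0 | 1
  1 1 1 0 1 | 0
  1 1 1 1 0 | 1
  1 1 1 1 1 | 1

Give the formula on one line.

((((d & e) | ~e) | ~a) & (c | ((~d & ~c) & ~e)))

  (d & e) = 00010001000100010001000100010001
  ~e = 10101010101010101010101010101010
  ((d & e) | ~e) = 10111011101110111011101110111011
  ~a = 11111111111111110000000000000000
  (((d & e) | ~e) | ~a) = 11111111111111111011101110111011
  ~d = 11001100110011001100110011001100
  ~c = 11110000111100001111000011110000
  (~d & ~c) = 11000000110000001100000011000000
  ((~d & ~c) & ~e) = 10000000100000001000000010000000
  (c | ((~d & ~c) & ~e)) = 10001111100011111000111110001111
  ((((d & e) | ~e) | ~a) & (c | ((~d & ~c) & ~e))) = 10001111100011111000101110001011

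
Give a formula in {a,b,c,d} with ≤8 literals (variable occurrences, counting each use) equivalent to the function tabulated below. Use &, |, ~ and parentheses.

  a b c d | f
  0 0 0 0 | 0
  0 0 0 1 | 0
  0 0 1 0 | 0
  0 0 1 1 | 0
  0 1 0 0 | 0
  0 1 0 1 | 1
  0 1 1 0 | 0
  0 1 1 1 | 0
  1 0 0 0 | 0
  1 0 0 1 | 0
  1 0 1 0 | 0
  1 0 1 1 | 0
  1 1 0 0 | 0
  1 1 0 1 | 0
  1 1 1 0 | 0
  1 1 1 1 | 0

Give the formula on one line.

  ~c = 1100110011001100
  (~c & d) = 0100010001000100
  ~a = 1111111100000000
  (~c & ~a) = 1100110000000000
  ((~c & d) & (~c & ~a)) = 0100010000000000
  (b & ((~c & d) & (~c & ~a))) = 0000010000000000

(b & ((~c & d) & (~c & ~a)))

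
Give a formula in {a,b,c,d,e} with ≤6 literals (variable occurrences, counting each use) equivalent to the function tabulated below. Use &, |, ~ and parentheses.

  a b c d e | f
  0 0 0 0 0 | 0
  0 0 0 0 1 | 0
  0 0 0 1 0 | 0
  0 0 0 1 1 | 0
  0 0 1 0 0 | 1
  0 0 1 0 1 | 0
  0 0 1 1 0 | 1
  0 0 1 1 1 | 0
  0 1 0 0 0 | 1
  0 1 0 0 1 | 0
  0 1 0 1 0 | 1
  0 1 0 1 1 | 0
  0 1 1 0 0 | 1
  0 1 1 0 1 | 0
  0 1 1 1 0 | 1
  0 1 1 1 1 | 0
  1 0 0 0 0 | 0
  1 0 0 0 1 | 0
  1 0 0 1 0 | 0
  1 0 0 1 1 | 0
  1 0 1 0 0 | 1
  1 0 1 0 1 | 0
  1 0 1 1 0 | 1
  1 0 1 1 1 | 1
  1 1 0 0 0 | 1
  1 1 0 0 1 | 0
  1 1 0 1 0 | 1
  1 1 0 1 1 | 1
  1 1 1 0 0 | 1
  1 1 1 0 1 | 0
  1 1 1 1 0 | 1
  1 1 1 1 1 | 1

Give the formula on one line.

(((d & a) | ~e) & (c | b))

  (d & a) = 00000000000000000011001100110011
  ~e = 10101010101010101010101010101010
  ((d & a) | ~e) = 10101010101010101011101110111011
  (c | b) = 00001111111111110000111111111111
  (((d & a) | ~e) & (c | b)) = 00001010101010100000101110111011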